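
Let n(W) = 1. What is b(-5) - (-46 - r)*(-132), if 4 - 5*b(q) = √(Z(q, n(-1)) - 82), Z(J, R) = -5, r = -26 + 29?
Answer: -32336/5 - I*√87/5 ≈ -6467.2 - 1.8655*I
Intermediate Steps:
r = 3
b(q) = ⅘ - I*√87/5 (b(q) = ⅘ - √(-5 - 82)/5 = ⅘ - I*√87/5)
b(-5) - (-46 - r)*(-132) = (⅘ - I*√87/5) - (-46 - 1*3)*(-132) = (⅘ - I*√87/5) - (-46 - 3)*(-132) = (⅘ - I*√87/5) - (-49)*(-132) = (⅘ - I*√87/5) - 1*6468 = (⅘ - I*√87/5) - 6468 = -32336/5 - I*√87/5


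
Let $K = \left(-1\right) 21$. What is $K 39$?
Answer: $-819$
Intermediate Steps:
$K = -21$
$K 39 = \left(-21\right) 39 = -819$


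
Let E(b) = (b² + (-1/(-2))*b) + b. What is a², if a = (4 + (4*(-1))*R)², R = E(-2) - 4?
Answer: 65536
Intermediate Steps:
E(b) = b² + 3*b/2 (E(b) = (b² + (-1*(-½))*b) + b = (b² + b/2) + b = b² + 3*b/2)
R = -3 (R = (½)*(-2)*(3 + 2*(-2)) - 4 = (½)*(-2)*(3 - 4) - 4 = (½)*(-2)*(-1) - 4 = 1 - 4 = -3)
a = 256 (a = (4 + (4*(-1))*(-3))² = (4 - 4*(-3))² = (4 + 12)² = 16² = 256)
a² = 256² = 65536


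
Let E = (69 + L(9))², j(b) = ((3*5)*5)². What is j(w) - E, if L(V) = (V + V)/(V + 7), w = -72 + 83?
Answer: 45279/64 ≈ 707.48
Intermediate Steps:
w = 11
j(b) = 5625 (j(b) = (15*5)² = 75² = 5625)
L(V) = 2*V/(7 + V) (L(V) = (2*V)/(7 + V) = 2*V/(7 + V))
E = 314721/64 (E = (69 + 2*9/(7 + 9))² = (69 + 2*9/16)² = (69 + 2*9*(1/16))² = (69 + 9/8)² = (561/8)² = 314721/64 ≈ 4917.5)
j(w) - E = 5625 - 1*314721/64 = 5625 - 314721/64 = 45279/64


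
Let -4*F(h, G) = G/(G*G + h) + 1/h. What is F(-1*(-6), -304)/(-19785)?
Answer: 45299/21942831240 ≈ 2.0644e-6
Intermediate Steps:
F(h, G) = -1/(4*h) - G/(4*(h + G**2)) (F(h, G) = -(G/(G*G + h) + 1/h)/4 = -(G/(G**2 + h) + 1/h)/4 = -(G/(h + G**2) + 1/h)/4 = -(1/h + G/(h + G**2))/4 = -1/(4*h) - G/(4*(h + G**2)))
F(-1*(-6), -304)/(-19785) = ((-(-1)*(-6) - 1*(-304)**2 - 1*(-304)*(-1*(-6)))/(4*((-1*(-6)))*(-1*(-6) + (-304)**2)))/(-19785) = ((1/4)*(-1*6 - 1*92416 - 1*(-304)*6)/(6*(6 + 92416)))*(-1/19785) = ((1/4)*(1/6)*(-6 - 92416 + 1824)/92422)*(-1/19785) = ((1/4)*(1/6)*(1/92422)*(-90598))*(-1/19785) = -45299/1109064*(-1/19785) = 45299/21942831240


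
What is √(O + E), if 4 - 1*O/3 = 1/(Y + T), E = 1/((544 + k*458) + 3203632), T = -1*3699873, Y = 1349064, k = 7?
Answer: √8422331852532123422743378/837771385782 ≈ 3.4641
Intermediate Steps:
T = -3699873
E = 1/3207382 (E = 1/((544 + 7*458) + 3203632) = 1/((544 + 3206) + 3203632) = 1/(3750 + 3203632) = 1/3207382 ≈ 3.1178e-7)
O = 9403237/783603 (O = 12 - 3/(1349064 - 3699873) = 12 - 3/(-2350809) = 12 - 3*(-1/2350809) = 12 + 1/783603 = 9403237/783603 ≈ 12.000)
√(O + E) = √(9403237/783603 + 1/3207382) = √(30159773879137/2513314157346) = √8422331852532123422743378/837771385782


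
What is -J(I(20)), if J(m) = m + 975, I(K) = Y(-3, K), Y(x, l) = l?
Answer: -995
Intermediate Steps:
I(K) = K
J(m) = 975 + m
-J(I(20)) = -(975 + 20) = -1*995 = -995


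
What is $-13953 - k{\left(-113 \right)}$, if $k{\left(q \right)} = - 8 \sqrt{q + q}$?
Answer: $-13953 + 8 i \sqrt{226} \approx -13953.0 + 120.27 i$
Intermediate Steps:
$k{\left(q \right)} = - 8 \sqrt{2} \sqrt{q}$ ($k{\left(q \right)} = - 8 \sqrt{2 q} = - 8 \sqrt{2} \sqrt{q}$)
$-13953 - k{\left(-113 \right)} = -13953 - - 8 \sqrt{2} \sqrt{-113} = -13953 - - 8 \sqrt{2} i \sqrt{113} = -13953 - - 8 i \sqrt{226} = -13953 + 8 i \sqrt{226}$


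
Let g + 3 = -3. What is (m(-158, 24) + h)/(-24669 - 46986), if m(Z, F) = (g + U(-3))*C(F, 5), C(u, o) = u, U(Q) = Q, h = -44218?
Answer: 44434/71655 ≈ 0.62011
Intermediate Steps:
g = -6 (g = -3 - 3 = -6)
m(Z, F) = -9*F (m(Z, F) = (-6 - 3)*F = -9*F)
(m(-158, 24) + h)/(-24669 - 46986) = (-9*24 - 44218)/(-24669 - 46986) = (-216 - 44218)/(-71655) = -44434*(-1/71655) = 44434/71655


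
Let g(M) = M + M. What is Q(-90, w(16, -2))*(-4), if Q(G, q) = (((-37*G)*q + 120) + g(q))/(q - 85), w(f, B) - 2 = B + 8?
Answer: 107104/77 ≈ 1391.0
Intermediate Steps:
g(M) = 2*M
w(f, B) = 10 + B (w(f, B) = 2 + (B + 8) = 2 + (8 + B) = 10 + B)
Q(G, q) = (120 + 2*q - 37*G*q)/(-85 + q) (Q(G, q) = (((-37*G)*q + 120) + 2*q)/(q - 85) = ((-37*G*q + 120) + 2*q)/(-85 + q) = ((120 - 37*G*q) + 2*q)/(-85 + q) = (120 + 2*q - 37*G*q)/(-85 + q))
Q(-90, w(16, -2))*(-4) = ((120 + 2*(10 - 2) - 37*(-90)*(10 - 2))/(-85 + (10 - 2)))*(-4) = ((120 + 2*8 - 37*(-90)*8)/(-85 + 8))*(-4) = ((120 + 16 + 26640)/(-77))*(-4) = -1/77*26776*(-4) = -26776/77*(-4) = 107104/77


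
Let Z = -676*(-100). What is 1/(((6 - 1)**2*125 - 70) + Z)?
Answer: 1/70655 ≈ 1.4153e-5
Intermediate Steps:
Z = 67600
1/(((6 - 1)**2*125 - 70) + Z) = 1/(((6 - 1)**2*125 - 70) + 67600) = 1/((5**2*125 - 70) + 67600) = 1/((25*125 - 70) + 67600) = 1/((3125 - 70) + 67600) = 1/(3055 + 67600) = 1/70655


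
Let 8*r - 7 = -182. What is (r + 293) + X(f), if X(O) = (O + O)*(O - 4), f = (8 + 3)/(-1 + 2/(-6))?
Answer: 1893/4 ≈ 473.25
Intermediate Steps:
r = -175/8 (r = 7/8 + (1/8)*(-182) = 7/8 - 91/4 = -175/8 ≈ -21.875)
f = -33/4 (f = 11/(-1 + 2*(-1/6)) = 11/(-1 - 1/3) = 11/(-4/3) = 11*(-3/4) = -33/4 ≈ -8.2500)
X(O) = 2*O*(-4 + O) (X(O) = (2*O)*(-4 + O) = 2*O*(-4 + O))
(r + 293) + X(f) = (-175/8 + 293) + 2*(-33/4)*(-4 - 33/4) = 2169/8 + 2*(-33/4)*(-49/4) = 2169/8 + 1617/8 = 1893/4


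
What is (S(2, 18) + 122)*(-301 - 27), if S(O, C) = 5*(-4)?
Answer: -33456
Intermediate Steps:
S(O, C) = -20
(S(2, 18) + 122)*(-301 - 27) = (-20 + 122)*(-301 - 27) = 102*(-328) = -33456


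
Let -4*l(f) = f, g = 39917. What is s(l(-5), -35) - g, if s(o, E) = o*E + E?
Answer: -159983/4 ≈ -39996.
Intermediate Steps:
l(f) = -f/4
s(o, E) = E + E*o (s(o, E) = E*o + E = E + E*o)
s(l(-5), -35) - g = -35*(1 - ¼*(-5)) - 1*39917 = -35*(1 + 5/4) - 39917 = -35*9/4 - 39917 = -315/4 - 39917 = -159983/4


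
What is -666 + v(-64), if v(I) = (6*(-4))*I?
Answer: 870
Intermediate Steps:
v(I) = -24*I
-666 + v(-64) = -666 - 24*(-64) = -666 + 1536 = 870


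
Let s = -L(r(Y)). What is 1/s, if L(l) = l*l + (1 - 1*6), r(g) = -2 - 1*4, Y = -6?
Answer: -1/31 ≈ -0.032258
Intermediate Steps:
r(g) = -6 (r(g) = -2 - 4 = -6)
L(l) = -5 + l² (L(l) = l² + (1 - 6) = l² - 5 = -5 + l²)
s = -31 (s = -(-5 + (-6)²) = -(-5 + 36) = -1*31 = -31)
1/s = 1/(-31) = -1/31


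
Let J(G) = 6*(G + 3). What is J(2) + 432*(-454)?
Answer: -196098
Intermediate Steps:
J(G) = 18 + 6*G (J(G) = 6*(3 + G) = 18 + 6*G)
J(2) + 432*(-454) = (18 + 6*2) + 432*(-454) = (18 + 12) - 196128 = 30 - 196128 = -196098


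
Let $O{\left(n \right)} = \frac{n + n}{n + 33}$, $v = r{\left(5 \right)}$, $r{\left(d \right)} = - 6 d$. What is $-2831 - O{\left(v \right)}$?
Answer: $-2811$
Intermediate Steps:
$v = -30$ ($v = \left(-6\right) 5 = -30$)
$O{\left(n \right)} = \frac{2 n}{33 + n}$
$-2831 - O{\left(v \right)} = -2831 - 2 \left(-30\right) \frac{1}{33 - 30} = -2831 - 2 \left(-30\right) \frac{1}{3} = -2831 - -20 = -2831 + 20 = -2811$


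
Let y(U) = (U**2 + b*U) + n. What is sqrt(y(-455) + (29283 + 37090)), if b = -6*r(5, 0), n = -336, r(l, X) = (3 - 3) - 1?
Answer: 2*sqrt(67583) ≈ 519.93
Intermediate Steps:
r(l, X) = -1 (r(l, X) = 0 - 1 = -1)
b = 6 (b = -6*(-1) = 6)
y(U) = -336 + U**2 + 6*U (y(U) = (U**2 + 6*U) - 336 = -336 + U**2 + 6*U)
sqrt(y(-455) + (29283 + 37090)) = sqrt((-336 + (-455)**2 + 6*(-455)) + (29283 + 37090)) = sqrt((-336 + 207025 - 2730) + 66373) = sqrt(203959 + 66373) = sqrt(270332) = 2*sqrt(67583)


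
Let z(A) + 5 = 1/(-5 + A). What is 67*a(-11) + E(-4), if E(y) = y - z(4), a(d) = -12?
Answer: -802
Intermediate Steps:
z(A) = -5 + 1/(-5 + A)
E(y) = 6 + y (E(y) = y - (26 - 5*4)/(-5 + 4) = y - (26 - 20)/(-1) = y - (-1)*6 = y - 1*(-6) = y + 6 = 6 + y)
67*a(-11) + E(-4) = 67*(-12) + (6 - 4) = -804 + 2 = -802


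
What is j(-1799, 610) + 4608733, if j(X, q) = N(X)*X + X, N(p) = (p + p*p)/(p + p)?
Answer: 6224235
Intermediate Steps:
N(p) = (p + p**2)/(2*p) (N(p) = (p + p**2)/((2*p)) = (p + p**2)*(1/(2*p)) = (p + p**2)/(2*p))
j(X, q) = X + X*(1/2 + X/2) (j(X, q) = (1/2 + X/2)*X + X = X*(1/2 + X/2) + X = X + X*(1/2 + X/2))
j(-1799, 610) + 4608733 = (1/2)*(-1799)*(3 - 1799) + 4608733 = (1/2)*(-1799)*(-1796) + 4608733 = 1615502 + 4608733 = 6224235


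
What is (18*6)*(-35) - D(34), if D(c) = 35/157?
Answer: -593495/157 ≈ -3780.2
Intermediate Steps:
D(c) = 35/157 (D(c) = 35*(1/157) = 35/157)
(18*6)*(-35) - D(34) = (18*6)*(-35) - 1*35/157 = 108*(-35) - 35/157 = -3780 - 35/157 = -593495/157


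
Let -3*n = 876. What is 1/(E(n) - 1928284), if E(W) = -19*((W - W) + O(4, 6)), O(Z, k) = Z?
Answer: -1/1928360 ≈ -5.1858e-7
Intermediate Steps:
n = -292 (n = -⅓*876 = -292)
E(W) = -76 (E(W) = -19*((W - W) + 4) = -19*(0 + 4) = -19*4 = -76)
1/(E(n) - 1928284) = 1/(-76 - 1928284) = 1/(-1928360) = -1/1928360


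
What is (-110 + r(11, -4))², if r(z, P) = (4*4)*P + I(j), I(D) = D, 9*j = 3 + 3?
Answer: 270400/9 ≈ 30044.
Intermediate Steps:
j = ⅔ (j = (3 + 3)/9 = (⅑)*6 = ⅔ ≈ 0.66667)
r(z, P) = ⅔ + 16*P (r(z, P) = (4*4)*P + ⅔ = 16*P + ⅔ = ⅔ + 16*P)
(-110 + r(11, -4))² = (-110 + (⅔ + 16*(-4)))² = (-110 + (⅔ - 64))² = (-110 - 190/3)² = (-520/3)² = 270400/9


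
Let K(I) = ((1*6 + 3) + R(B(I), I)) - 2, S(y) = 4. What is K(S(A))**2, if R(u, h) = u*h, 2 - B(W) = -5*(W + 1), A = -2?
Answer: 13225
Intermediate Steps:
B(W) = 7 + 5*W (B(W) = 2 - (-5)*(W + 1) = 2 - (-5)*(1 + W) = 2 - (-5 - 5*W) = 2 + (5 + 5*W) = 7 + 5*W)
R(u, h) = h*u
K(I) = 7 + I*(7 + 5*I) (K(I) = ((1*6 + 3) + I*(7 + 5*I)) - 2 = ((6 + 3) + I*(7 + 5*I)) - 2 = (9 + I*(7 + 5*I)) - 2 = 7 + I*(7 + 5*I))
K(S(A))**2 = (7 + 4*(7 + 5*4))**2 = (7 + 4*(7 + 20))**2 = (7 + 4*27)**2 = (7 + 108)**2 = 115**2 = 13225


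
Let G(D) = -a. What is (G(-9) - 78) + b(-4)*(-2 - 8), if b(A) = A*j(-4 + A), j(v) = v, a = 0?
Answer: -398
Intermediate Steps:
G(D) = 0 (G(D) = -1*0 = 0)
b(A) = A*(-4 + A)
(G(-9) - 78) + b(-4)*(-2 - 8) = (0 - 78) + (-4*(-4 - 4))*(-2 - 8) = -78 - 4*(-8)*(-10) = -78 + 32*(-10) = -78 - 320 = -398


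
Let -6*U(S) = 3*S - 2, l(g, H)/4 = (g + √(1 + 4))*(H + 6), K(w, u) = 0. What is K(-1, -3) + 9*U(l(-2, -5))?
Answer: 39 - 18*√5 ≈ -1.2492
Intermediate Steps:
l(g, H) = 4*(6 + H)*(g + √5) (l(g, H) = 4*((g + √(1 + 4))*(H + 6)) = 4*((g + √5)*(6 + H)) = 4*((6 + H)*(g + √5)) = 4*(6 + H)*(g + √5))
U(S) = ⅓ - S/2 (U(S) = -(3*S - 2)/6 = -(-2 + 3*S)/6 = ⅓ - S/2)
K(-1, -3) + 9*U(l(-2, -5)) = 0 + 9*(⅓ - (24*(-2) + 24*√5 + 4*(-5)*(-2) + 4*(-5)*√5)/2) = 0 + 9*(⅓ - (-48 + 24*√5 + 40 - 20*√5)/2) = 0 + 9*(⅓ - (-8 + 4*√5)/2) = 0 + 9*(⅓ + (4 - 2*√5)) = 0 + 9*(13/3 - 2*√5) = 0 + (39 - 18*√5) = 39 - 18*√5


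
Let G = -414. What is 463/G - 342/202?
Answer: -117557/41814 ≈ -2.8114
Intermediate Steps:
463/G - 342/202 = 463/(-414) - 342/202 = 463*(-1/414) - 342*1/202 = -463/414 - 171/101 = -117557/41814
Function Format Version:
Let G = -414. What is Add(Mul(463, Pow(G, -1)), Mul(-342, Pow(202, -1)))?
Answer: Rational(-117557, 41814) ≈ -2.8114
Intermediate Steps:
Add(Mul(463, Pow(G, -1)), Mul(-342, Pow(202, -1))) = Add(Mul(463, Pow(-414, -1)), Mul(-342, Pow(202, -1))) = Add(Mul(463, Rational(-1, 414)), Mul(-342, Rational(1, 202))) = Add(Rational(-463, 414), Rational(-171, 101)) = Rational(-117557, 41814)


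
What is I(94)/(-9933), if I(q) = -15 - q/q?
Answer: 16/9933 ≈ 0.0016108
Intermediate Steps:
I(q) = -16 (I(q) = -15 - 1*1 = -15 - 1 = -16)
I(94)/(-9933) = -16/(-9933) = -16*(-1/9933) = 16/9933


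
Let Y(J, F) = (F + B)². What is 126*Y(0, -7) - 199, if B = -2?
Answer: 10007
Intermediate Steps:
Y(J, F) = (-2 + F)² (Y(J, F) = (F - 2)² = (-2 + F)²)
126*Y(0, -7) - 199 = 126*(-2 - 7)² - 199 = 126*(-9)² - 199 = 126*81 - 199 = 10206 - 199 = 10007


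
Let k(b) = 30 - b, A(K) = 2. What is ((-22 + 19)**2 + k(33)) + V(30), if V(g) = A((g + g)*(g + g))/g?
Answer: 91/15 ≈ 6.0667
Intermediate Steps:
V(g) = 2/g
((-22 + 19)**2 + k(33)) + V(30) = ((-22 + 19)**2 + (30 - 1*33)) + 2/30 = ((-3)**2 + (30 - 33)) + 2*(1/30) = (9 - 3) + 1/15 = 6 + 1/15 = 91/15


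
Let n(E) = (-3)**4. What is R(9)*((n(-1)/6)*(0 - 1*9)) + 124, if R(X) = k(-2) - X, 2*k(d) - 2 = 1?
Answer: 4141/4 ≈ 1035.3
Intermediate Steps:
k(d) = 3/2 (k(d) = 1 + (1/2)*1 = 1 + 1/2 = 3/2)
n(E) = 81
R(X) = 3/2 - X
R(9)*((n(-1)/6)*(0 - 1*9)) + 124 = (3/2 - 1*9)*((81/6)*(0 - 1*9)) + 124 = (3/2 - 9)*((81*(1/6))*(0 - 9)) + 124 = -405*(-9)/4 + 124 = -15/2*(-243/2) + 124 = 3645/4 + 124 = 4141/4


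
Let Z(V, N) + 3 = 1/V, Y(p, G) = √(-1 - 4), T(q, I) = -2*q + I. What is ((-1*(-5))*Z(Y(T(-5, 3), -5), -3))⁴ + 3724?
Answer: 47624 + 13200*I*√5 ≈ 47624.0 + 29516.0*I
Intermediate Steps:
T(q, I) = I - 2*q
Y(p, G) = I*√5 (Y(p, G) = √(-5) = I*√5)
Z(V, N) = -3 + 1/V
((-1*(-5))*Z(Y(T(-5, 3), -5), -3))⁴ + 3724 = ((-1*(-5))*(-3 + 1/(I*√5)))⁴ + 3724 = (5*(-3 - I*√5/5))⁴ + 3724 = (-15 - I*√5)⁴ + 3724 = 3724 + (-15 - I*√5)⁴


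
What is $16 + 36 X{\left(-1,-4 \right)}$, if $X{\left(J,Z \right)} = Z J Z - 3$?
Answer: $-668$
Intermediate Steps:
$X{\left(J,Z \right)} = -3 + J Z^{2}$ ($X{\left(J,Z \right)} = J Z Z - 3 = J Z^{2} - 3 = -3 + J Z^{2}$)
$16 + 36 X{\left(-1,-4 \right)} = 16 + 36 \left(-3 - \left(-4\right)^{2}\right) = 16 + 36 \left(-3 - 16\right) = 16 + 36 \left(-19\right) = 16 - 684 = -668$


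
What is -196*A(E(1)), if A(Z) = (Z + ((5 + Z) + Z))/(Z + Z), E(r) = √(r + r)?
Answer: -294 - 245*√2 ≈ -640.48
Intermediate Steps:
E(r) = √2*√r (E(r) = √(2*r) = √2*√r)
A(Z) = (5 + 3*Z)/(2*Z) (A(Z) = (Z + (5 + 2*Z))/((2*Z)) = (5 + 3*Z)*(1/(2*Z)) = (5 + 3*Z)/(2*Z))
-196*A(E(1)) = -98*(5 + 3*(√2*√1))/(√2*√1) = -98*(5 + 3*(√2*1))/(√2*1) = -98*(5 + 3*√2)/(√2) = -98*√2/2*(5 + 3*√2) = -49*√2*(5 + 3*√2)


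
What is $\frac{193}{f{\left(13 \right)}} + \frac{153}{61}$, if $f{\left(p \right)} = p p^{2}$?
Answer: $\frac{347914}{134017} \approx 2.596$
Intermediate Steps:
$f{\left(p \right)} = p^{3}$
$\frac{193}{f{\left(13 \right)}} + \frac{153}{61} = \frac{193}{13^{3}} + \frac{153}{61} = \frac{193}{2197} + 153 \cdot \frac{1}{61} = 193 \cdot \frac{1}{2197} + \frac{153}{61} = \frac{193}{2197} + \frac{153}{61} = \frac{347914}{134017}$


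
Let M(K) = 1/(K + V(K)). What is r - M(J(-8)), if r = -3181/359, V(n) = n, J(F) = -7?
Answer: -44175/5026 ≈ -8.7893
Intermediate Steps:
r = -3181/359 (r = -3181*1/359 = -3181/359 ≈ -8.8607)
M(K) = 1/(2*K) (M(K) = 1/(K + K) = 1/(2*K))
r - M(J(-8)) = -3181/359 - 1/(2*(-7)) = -3181/359 - (-1)/(2*7) = -3181/359 - 1*(-1/14) = -3181/359 + 1/14 = -44175/5026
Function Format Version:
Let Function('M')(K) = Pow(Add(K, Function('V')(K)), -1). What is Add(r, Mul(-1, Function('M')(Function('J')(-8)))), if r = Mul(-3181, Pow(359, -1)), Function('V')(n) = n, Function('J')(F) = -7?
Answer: Rational(-44175, 5026) ≈ -8.7893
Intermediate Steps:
r = Rational(-3181, 359) (r = Mul(-3181, Rational(1, 359)) = Rational(-3181, 359) ≈ -8.8607)
Function('M')(K) = Mul(Rational(1, 2), Pow(K, -1)) (Function('M')(K) = Pow(Add(K, K), -1) = Pow(Mul(2, K), -1) = Mul(Rational(1, 2), Pow(K, -1)))
Add(r, Mul(-1, Function('M')(Function('J')(-8)))) = Add(Rational(-3181, 359), Mul(-1, Mul(Rational(1, 2), Pow(-7, -1)))) = Add(Rational(-3181, 359), Mul(-1, Mul(Rational(1, 2), Rational(-1, 7)))) = Add(Rational(-3181, 359), Mul(-1, Rational(-1, 14))) = Add(Rational(-3181, 359), Rational(1, 14)) = Rational(-44175, 5026)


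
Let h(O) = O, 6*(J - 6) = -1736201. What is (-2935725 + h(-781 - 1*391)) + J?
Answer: -19357547/6 ≈ -3.2263e+6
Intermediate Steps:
J = -1736165/6 (J = 6 + (1/6)*(-1736201) = 6 - 1736201/6 = -1736165/6 ≈ -2.8936e+5)
(-2935725 + h(-781 - 1*391)) + J = (-2935725 + (-781 - 1*391)) - 1736165/6 = (-2935725 + (-781 - 391)) - 1736165/6 = (-2935725 - 1172) - 1736165/6 = -2936897 - 1736165/6 = -19357547/6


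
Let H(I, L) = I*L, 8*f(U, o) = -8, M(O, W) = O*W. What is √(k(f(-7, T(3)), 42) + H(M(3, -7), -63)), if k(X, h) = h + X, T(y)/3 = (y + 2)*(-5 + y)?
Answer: 2*√341 ≈ 36.932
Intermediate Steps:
T(y) = 3*(-5 + y)*(2 + y) (T(y) = 3*((y + 2)*(-5 + y)) = 3*((2 + y)*(-5 + y)) = 3*((-5 + y)*(2 + y)) = 3*(-5 + y)*(2 + y))
f(U, o) = -1 (f(U, o) = (⅛)*(-8) = -1)
k(X, h) = X + h
√(k(f(-7, T(3)), 42) + H(M(3, -7), -63)) = √((-1 + 42) + (3*(-7))*(-63)) = √(41 - 21*(-63)) = √(41 + 1323) = √1364 = 2*√341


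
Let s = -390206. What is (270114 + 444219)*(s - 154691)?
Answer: -389237908701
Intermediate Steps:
(270114 + 444219)*(s - 154691) = (270114 + 444219)*(-390206 - 154691) = 714333*(-544897) = -389237908701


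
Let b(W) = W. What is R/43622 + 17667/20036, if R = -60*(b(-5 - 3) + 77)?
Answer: 343860417/437005196 ≈ 0.78686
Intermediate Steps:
R = -4140 (R = -60*((-5 - 3) + 77) = -60*(-8 + 77) = -60*69 = -4140)
R/43622 + 17667/20036 = -4140/43622 + 17667/20036 = -4140*1/43622 + 17667*(1/20036) = -2070/21811 + 17667/20036 = 343860417/437005196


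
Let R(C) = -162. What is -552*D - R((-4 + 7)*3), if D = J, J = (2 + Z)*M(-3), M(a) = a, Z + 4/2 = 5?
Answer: 8442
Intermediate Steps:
Z = 3 (Z = -2 + 5 = 3)
J = -15 (J = (2 + 3)*(-3) = 5*(-3) = -15)
D = -15
-552*D - R((-4 + 7)*3) = -552*(-15) - 1*(-162) = 8280 + 162 = 8442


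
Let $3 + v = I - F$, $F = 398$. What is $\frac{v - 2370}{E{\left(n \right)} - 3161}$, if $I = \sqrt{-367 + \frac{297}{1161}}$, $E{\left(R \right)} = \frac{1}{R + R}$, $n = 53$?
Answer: $\frac{293726}{335065} - \frac{106 i \sqrt{678110}}{14407795} \approx 0.87662 - 0.0060584 i$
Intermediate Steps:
$E{\left(R \right)} = \frac{1}{2 R}$
$I = \frac{i \sqrt{678110}}{43}$ ($I = \sqrt{-367 + 297 \cdot \frac{1}{1161}} = \sqrt{-367 + \frac{11}{43}} = \sqrt{- \frac{15770}{43}} = \frac{i \sqrt{678110}}{43} \approx 19.151 i$)
$v = -401 + \frac{i \sqrt{678110}}{43}$ ($v = -3 + \left(\frac{i \sqrt{678110}}{43} - 398\right) = -3 - \left(398 - \frac{i \sqrt{678110}}{43}\right) = -401 + \frac{i \sqrt{678110}}{43} \approx -401.0 + 19.151 i$)
$\frac{v - 2370}{E{\left(n \right)} - 3161} = \frac{\left(-401 + \frac{i \sqrt{678110}}{43}\right) - 2370}{\frac{1}{2 \cdot 53} - 3161} = \frac{-2771 + \frac{i \sqrt{678110}}{43}}{\frac{1}{2} \cdot \frac{1}{53} - 3161} = \frac{-2771 + \frac{i \sqrt{678110}}{43}}{\frac{1}{106} - 3161} = \frac{-2771 + \frac{i \sqrt{678110}}{43}}{- \frac{335065}{106}} = \left(-2771 + \frac{i \sqrt{678110}}{43}\right) \left(- \frac{106}{335065}\right) = \frac{293726}{335065} - \frac{106 i \sqrt{678110}}{14407795}$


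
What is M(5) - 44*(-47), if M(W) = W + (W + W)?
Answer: 2083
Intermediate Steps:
M(W) = 3*W (M(W) = W + 2*W = 3*W)
M(5) - 44*(-47) = 3*5 - 44*(-47) = 15 + 2068 = 2083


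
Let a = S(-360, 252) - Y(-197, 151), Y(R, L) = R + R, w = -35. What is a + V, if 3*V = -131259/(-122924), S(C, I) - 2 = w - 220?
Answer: 17376037/122924 ≈ 141.36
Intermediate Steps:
Y(R, L) = 2*R
S(C, I) = -253 (S(C, I) = 2 + (-35 - 220) = 2 - 255 = -253)
V = 43753/122924 (V = (-131259/(-122924))/3 = (-131259*(-1/122924))/3 = (⅓)*(131259/122924) = 43753/122924 ≈ 0.35594)
a = 141 (a = -253 - 2*(-197) = -253 - 1*(-394) = -253 + 394 = 141)
a + V = 141 + 43753/122924 = 17376037/122924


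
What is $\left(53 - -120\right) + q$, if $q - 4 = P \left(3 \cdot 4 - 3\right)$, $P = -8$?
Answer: $105$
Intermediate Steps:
$q = -68$ ($q = 4 - 8 \left(3 \cdot 4 - 3\right) = 4 - 8 \left(12 - 3\right) = 4 - 72 = -68$)
$\left(53 - -120\right) + q = \left(53 - -120\right) - 68 = \left(53 + 120\right) - 68 = 173 - 68 = 105$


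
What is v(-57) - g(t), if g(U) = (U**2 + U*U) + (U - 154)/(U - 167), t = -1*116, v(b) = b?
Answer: -7632497/283 ≈ -26970.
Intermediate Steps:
t = -116
g(U) = 2*U**2 + (-154 + U)/(-167 + U) (g(U) = (U**2 + U**2) + (-154 + U)/(-167 + U) = 2*U**2 + (-154 + U)/(-167 + U))
v(-57) - g(t) = -57 - (-154 - 116 - 334*(-116)**2 + 2*(-116)**3)/(-167 - 116) = -57 - (-154 - 116 - 334*13456 + 2*(-1560896))/(-283) = -57 - (-1)*(-154 - 116 - 4494304 - 3121792)/283 = -57 - (-1)*(-7616366)/283 = -57 - 1*7616366/283 = -57 - 7616366/283 = -7632497/283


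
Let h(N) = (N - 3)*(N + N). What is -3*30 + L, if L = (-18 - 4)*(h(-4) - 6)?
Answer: -1190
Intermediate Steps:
h(N) = 2*N*(-3 + N) (h(N) = (-3 + N)*(2*N) = 2*N*(-3 + N))
L = -1100 (L = (-18 - 4)*(2*(-4)*(-3 - 4) - 6) = -22*(2*(-4)*(-7) - 6) = -22*(56 - 6) = -22*50 = -1100)
-3*30 + L = -3*30 - 1100 = -90 - 1100 = -1190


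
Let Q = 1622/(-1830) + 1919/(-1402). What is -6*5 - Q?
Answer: -35591993/1282830 ≈ -27.745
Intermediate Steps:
Q = -2892907/1282830 (Q = 1622*(-1/1830) + 1919*(-1/1402) = -811/915 - 1919/1402 = -2892907/1282830 ≈ -2.2551)
-6*5 - Q = -6*5 - 1*(-2892907/1282830) = -30 + 2892907/1282830 = -35591993/1282830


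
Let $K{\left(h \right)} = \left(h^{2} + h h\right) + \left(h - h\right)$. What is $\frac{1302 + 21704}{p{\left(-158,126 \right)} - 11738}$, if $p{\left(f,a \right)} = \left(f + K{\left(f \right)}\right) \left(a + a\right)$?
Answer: $\frac{11503}{6265151} \approx 0.001836$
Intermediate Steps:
$K{\left(h \right)} = 2 h^{2}$ ($K{\left(h \right)} = \left(h^{2} + h^{2}\right) + 0 = 2 h^{2} + 0 = 2 h^{2}$)
$p{\left(f,a \right)} = 2 a \left(f + 2 f^{2}\right)$ ($p{\left(f,a \right)} = \left(f + 2 f^{2}\right) \left(a + a\right) = \left(f + 2 f^{2}\right) 2 a = 2 a \left(f + 2 f^{2}\right)$)
$\frac{1302 + 21704}{p{\left(-158,126 \right)} - 11738} = \frac{1302 + 21704}{2 \cdot 126 \left(-158\right) \left(1 + 2 \left(-158\right)\right) - 11738} = \frac{23006}{2 \cdot 126 \left(-158\right) \left(1 - 316\right) - 11738} = \frac{23006}{2 \cdot 126 \left(-158\right) \left(-315\right) - 11738} = \frac{23006}{12542040 - 11738} = \frac{23006}{12530302} = 23006 \cdot \frac{1}{12530302} = \frac{11503}{6265151}$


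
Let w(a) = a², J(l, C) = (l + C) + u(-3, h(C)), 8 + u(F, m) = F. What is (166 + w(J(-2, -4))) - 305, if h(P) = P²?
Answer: 150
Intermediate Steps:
u(F, m) = -8 + F
J(l, C) = -11 + C + l (J(l, C) = (l + C) + (-8 - 3) = (C + l) - 11 = -11 + C + l)
(166 + w(J(-2, -4))) - 305 = (166 + (-11 - 4 - 2)²) - 305 = (166 + (-17)²) - 305 = (166 + 289) - 305 = 455 - 305 = 150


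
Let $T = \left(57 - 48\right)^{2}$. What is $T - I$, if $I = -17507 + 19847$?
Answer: $-2259$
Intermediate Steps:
$T = 81$ ($T = 9^{2} = 81$)
$I = 2340$
$T - I = 81 - 2340 = -2259$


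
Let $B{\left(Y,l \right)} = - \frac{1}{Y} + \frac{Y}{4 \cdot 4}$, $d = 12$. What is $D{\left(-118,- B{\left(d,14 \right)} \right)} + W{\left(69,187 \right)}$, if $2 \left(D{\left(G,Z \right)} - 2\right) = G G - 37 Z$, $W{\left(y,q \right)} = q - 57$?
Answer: $\frac{21319}{3} \approx 7106.3$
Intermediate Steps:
$B{\left(Y,l \right)} = - \frac{1}{Y} + \frac{Y}{16}$
$W{\left(y,q \right)} = -57 + q$
$D{\left(G,Z \right)} = 2 + \frac{G^{2}}{2} - \frac{37 Z}{2}$ ($D{\left(G,Z \right)} = 2 + \frac{G G - 37 Z}{2} = 2 + \frac{G^{2} - 37 Z}{2} = 2 + \left(\frac{G^{2}}{2} - \frac{37 Z}{2}\right) = 2 + \frac{G^{2}}{2} - \frac{37 Z}{2}$)
$D{\left(-118,- B{\left(d,14 \right)} \right)} + W{\left(69,187 \right)} = \left(2 + \frac{\left(-118\right)^{2}}{2} - \frac{37 \left(- (- \frac{1}{12} + \frac{1}{16} \cdot 12)\right)}{2}\right) + \left(-57 + 187\right) = \left(2 + \frac{1}{2} \cdot 13924 - \frac{37 \left(- (\left(-1\right) \frac{1}{12} + \frac{3}{4})\right)}{2}\right) + 130 = \left(2 + 6962 - \frac{37 \left(- (- \frac{1}{12} + \frac{3}{4})\right)}{2}\right) + 130 = \left(2 + 6962 - \frac{37 \left(\left(-1\right) \frac{2}{3}\right)}{2}\right) + 130 = \left(2 + 6962 - - \frac{37}{3}\right) + 130 = \left(2 + 6962 + \frac{37}{3}\right) + 130 = \frac{20929}{3} + 130 = \frac{21319}{3}$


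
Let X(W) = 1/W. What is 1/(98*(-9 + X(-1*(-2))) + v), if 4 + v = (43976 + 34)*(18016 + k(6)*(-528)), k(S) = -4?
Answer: 1/885832443 ≈ 1.1289e-9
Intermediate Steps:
X(W) = 1/W
v = 885833276 (v = -4 + (43976 + 34)*(18016 - 4*(-528)) = -4 + 44010*(18016 + 2112) = -4 + 44010*20128 = -4 + 885833280 = 885833276)
1/(98*(-9 + X(-1*(-2))) + v) = 1/(98*(-9 + 1/(-1*(-2))) + 885833276) = 1/(98*(-9 + 1/2) + 885833276) = 1/(98*(-17/2) + 885833276) = 1/(-833 + 885833276) = 1/885832443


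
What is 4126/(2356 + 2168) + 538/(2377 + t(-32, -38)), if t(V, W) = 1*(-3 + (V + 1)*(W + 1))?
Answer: 8480779/7964502 ≈ 1.0648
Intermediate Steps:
t(V, W) = -3 + (1 + V)*(1 + W) (t(V, W) = 1*(-3 + (1 + V)*(1 + W)) = -3 + (1 + V)*(1 + W))
4126/(2356 + 2168) + 538/(2377 + t(-32, -38)) = 4126/(2356 + 2168) + 538/(2377 + (-2 - 32 - 38 - 32*(-38))) = 4126/4524 + 538/(2377 + (-2 - 32 - 38 + 1216)) = 4126*(1/4524) + 538/(2377 + 1144) = 2063/2262 + 538/3521 = 8480779/7964502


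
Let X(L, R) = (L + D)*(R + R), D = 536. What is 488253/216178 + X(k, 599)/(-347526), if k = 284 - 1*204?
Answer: 5074082887/37563737814 ≈ 0.13508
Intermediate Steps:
k = 80 (k = 284 - 204 = 80)
X(L, R) = 2*R*(536 + L) (X(L, R) = (L + 536)*(R + R) = (536 + L)*(2*R) = 2*R*(536 + L))
488253/216178 + X(k, 599)/(-347526) = 488253/216178 + (2*599*(536 + 80))/(-347526) = 488253*(1/216178) + (2*599*616)*(-1/347526) = 488253/216178 + 737968*(-1/347526) = 488253/216178 - 368984/173763 = 5074082887/37563737814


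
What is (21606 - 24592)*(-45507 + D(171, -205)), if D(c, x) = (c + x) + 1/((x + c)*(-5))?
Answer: 11558759717/85 ≈ 1.3599e+8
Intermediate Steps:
D(c, x) = c + x + 1/(-5*c - 5*x) (D(c, x) = (c + x) + 1/((c + x)*(-5)) = (c + x) + 1/(-5*c - 5*x) = c + x + 1/(-5*c - 5*x))
(21606 - 24592)*(-45507 + D(171, -205)) = (21606 - 24592)*(-45507 + (-⅕ + 171² + (-205)² + 2*171*(-205))/(171 - 205)) = -2986*(-45507 + (-⅕ + 29241 + 42025 - 70110)/(-34)) = -2986*(-45507 - 1/34*5779/5) = -2986*(-45507 - 5779/170) = -2986*(-7741969/170) = 11558759717/85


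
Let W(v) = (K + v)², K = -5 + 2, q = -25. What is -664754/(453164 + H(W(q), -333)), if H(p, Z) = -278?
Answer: -332377/226443 ≈ -1.4678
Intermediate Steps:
K = -3
W(v) = (-3 + v)²
-664754/(453164 + H(W(q), -333)) = -664754/(453164 - 278) = -664754/452886 = -664754*1/452886 = -332377/226443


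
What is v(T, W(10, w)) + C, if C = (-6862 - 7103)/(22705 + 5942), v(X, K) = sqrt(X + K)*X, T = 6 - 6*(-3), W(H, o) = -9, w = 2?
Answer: -4655/9549 + 24*sqrt(15) ≈ 92.464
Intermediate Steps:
T = 24 (T = 6 + 18 = 24)
v(X, K) = X*sqrt(K + X) (v(X, K) = sqrt(K + X)*X = X*sqrt(K + X))
C = -4655/9549 (C = -13965/28647 = -13965*1/28647 = -4655/9549 ≈ -0.48749)
v(T, W(10, w)) + C = 24*sqrt(-9 + 24) - 4655/9549 = 24*sqrt(15) - 4655/9549 = -4655/9549 + 24*sqrt(15)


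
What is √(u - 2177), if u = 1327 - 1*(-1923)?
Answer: √1073 ≈ 32.757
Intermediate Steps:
u = 3250 (u = 1327 + 1923 = 3250)
√(u - 2177) = √(3250 - 2177) = √1073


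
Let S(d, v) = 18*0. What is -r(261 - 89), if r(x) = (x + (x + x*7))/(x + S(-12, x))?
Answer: -9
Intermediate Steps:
S(d, v) = 0
r(x) = 9 (r(x) = (x + (x + x*7))/(x + 0) = (x + (x + 7*x))/x = (x + 8*x)/x = (9*x)/x = 9)
-r(261 - 89) = -1*9 = -9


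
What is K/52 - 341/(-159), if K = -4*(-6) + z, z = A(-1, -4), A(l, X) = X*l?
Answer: 5546/2067 ≈ 2.6831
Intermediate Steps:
z = 4 (z = -4*(-1) = 4)
K = 28 (K = -4*(-6) + 4 = 24 + 4 = 28)
K/52 - 341/(-159) = 28/52 - 341/(-159) = 28*(1/52) - 341*(-1/159) = 7/13 + 341/159 = 5546/2067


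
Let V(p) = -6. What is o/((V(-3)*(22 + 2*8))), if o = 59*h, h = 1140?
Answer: -295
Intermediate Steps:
o = 67260 (o = 59*1140 = 67260)
o/((V(-3)*(22 + 2*8))) = 67260/((-6*(22 + 2*8))) = 67260/((-6*(22 + 16))) = 67260/((-6*38)) = 67260/(-228) = 67260*(-1/228) = -295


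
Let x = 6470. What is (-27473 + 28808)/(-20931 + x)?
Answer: -1335/14461 ≈ -0.092317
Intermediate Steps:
(-27473 + 28808)/(-20931 + x) = (-27473 + 28808)/(-20931 + 6470) = 1335/(-14461) = 1335*(-1/14461) = -1335/14461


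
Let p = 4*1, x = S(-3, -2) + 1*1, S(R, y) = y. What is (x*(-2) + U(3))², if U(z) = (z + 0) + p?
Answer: 81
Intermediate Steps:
x = -1 (x = -2 + 1*1 = -2 + 1 = -1)
p = 4
U(z) = 4 + z (U(z) = (z + 0) + 4 = z + 4 = 4 + z)
(x*(-2) + U(3))² = (-1*(-2) + (4 + 3))² = (2 + 7)² = 9² = 81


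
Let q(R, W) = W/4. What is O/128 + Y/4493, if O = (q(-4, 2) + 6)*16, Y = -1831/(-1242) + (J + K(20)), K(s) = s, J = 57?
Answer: 37051709/44642448 ≈ 0.82997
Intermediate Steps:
q(R, W) = W/4 (q(R, W) = W*(¼) = W/4)
Y = 97465/1242 (Y = -1831/(-1242) + (57 + 20) = -1831*(-1/1242) + 77 = 1831/1242 + 77 = 97465/1242 ≈ 78.474)
O = 104 (O = ((¼)*2 + 6)*16 = (½ + 6)*16 = (13/2)*16 = 104)
O/128 + Y/4493 = 104/128 + (97465/1242)/4493 = 104*(1/128) + (97465/1242)*(1/4493) = 13/16 + 97465/5580306 = 37051709/44642448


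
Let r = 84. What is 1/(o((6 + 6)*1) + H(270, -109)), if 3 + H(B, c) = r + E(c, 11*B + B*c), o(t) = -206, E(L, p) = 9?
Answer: -1/116 ≈ -0.0086207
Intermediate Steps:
H(B, c) = 90 (H(B, c) = -3 + (84 + 9) = -3 + 93 = 90)
1/(o((6 + 6)*1) + H(270, -109)) = 1/(-206 + 90) = 1/(-116) = -1/116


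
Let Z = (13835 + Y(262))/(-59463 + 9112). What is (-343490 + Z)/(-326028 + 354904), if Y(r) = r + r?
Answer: -17295079349/1453935476 ≈ -11.895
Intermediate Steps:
Y(r) = 2*r
Z = -14359/50351 (Z = (13835 + 2*262)/(-59463 + 9112) = (13835 + 524)/(-50351) = 14359*(-1/50351) = -14359/50351 ≈ -0.28518)
(-343490 + Z)/(-326028 + 354904) = (-343490 - 14359/50351)/(-326028 + 354904) = -17295079349/50351/28876 = -17295079349/50351*1/28876 = -17295079349/1453935476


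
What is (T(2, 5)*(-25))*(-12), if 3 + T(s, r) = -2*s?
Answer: -2100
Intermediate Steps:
T(s, r) = -3 - 2*s
(T(2, 5)*(-25))*(-12) = ((-3 - 2*2)*(-25))*(-12) = ((-3 - 4)*(-25))*(-12) = -7*(-25)*(-12) = 175*(-12) = -2100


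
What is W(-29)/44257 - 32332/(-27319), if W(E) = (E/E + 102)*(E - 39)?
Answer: 1239575048/1209056983 ≈ 1.0252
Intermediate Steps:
W(E) = -4017 + 103*E (W(E) = (1 + 102)*(-39 + E) = 103*(-39 + E) = -4017 + 103*E)
W(-29)/44257 - 32332/(-27319) = (-4017 + 103*(-29))/44257 - 32332/(-27319) = (-4017 - 2987)*(1/44257) - 32332*(-1/27319) = -7004*1/44257 + 32332/27319 = -7004/44257 + 32332/27319 = 1239575048/1209056983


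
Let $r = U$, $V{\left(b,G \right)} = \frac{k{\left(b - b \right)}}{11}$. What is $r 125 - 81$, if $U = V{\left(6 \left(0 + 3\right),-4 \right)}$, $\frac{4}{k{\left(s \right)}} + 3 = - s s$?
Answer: $- \frac{3173}{33} \approx -96.151$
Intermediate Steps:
$k{\left(s \right)} = \frac{4}{-3 - s^{2}}$ ($k{\left(s \right)} = \frac{4}{-3 + - s s} = \frac{4}{-3 - s^{2}}$)
$V{\left(b,G \right)} = - \frac{4}{33}$ ($V{\left(b,G \right)} = \frac{\left(-4\right) \frac{1}{3 + \left(b - b\right)^{2}}}{11} = - \frac{4}{3 + 0^{2}} \cdot \frac{1}{11} = - \frac{4}{3 + 0} \cdot \frac{1}{11} = - \frac{4}{3} \cdot \frac{1}{11} = \left(-4\right) \frac{1}{3} \cdot \frac{1}{11} = \left(- \frac{4}{3}\right) \frac{1}{11} = - \frac{4}{33}$)
$U = - \frac{4}{33} \approx -0.12121$
$r = - \frac{4}{33} \approx -0.12121$
$r 125 - 81 = \left(- \frac{4}{33}\right) 125 - 81 = - \frac{500}{33} - 81 = - \frac{3173}{33}$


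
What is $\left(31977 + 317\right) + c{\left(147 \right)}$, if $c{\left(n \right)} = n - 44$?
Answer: $32397$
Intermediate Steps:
$c{\left(n \right)} = -44 + n$ ($c{\left(n \right)} = n - 44 = -44 + n$)
$\left(31977 + 317\right) + c{\left(147 \right)} = \left(31977 + 317\right) + \left(-44 + 147\right) = 32294 + 103 = 32397$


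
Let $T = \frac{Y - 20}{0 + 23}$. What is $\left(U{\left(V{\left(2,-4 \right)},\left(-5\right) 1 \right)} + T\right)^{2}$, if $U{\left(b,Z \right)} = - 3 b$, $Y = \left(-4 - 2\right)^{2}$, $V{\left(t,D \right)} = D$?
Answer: $\frac{85264}{529} \approx 161.18$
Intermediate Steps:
$Y = 36$ ($Y = \left(-6\right)^{2} = 36$)
$T = \frac{16}{23}$ ($T = \frac{36 - 20}{0 + 23} = \frac{16}{23} \approx 0.69565$)
$\left(U{\left(V{\left(2,-4 \right)},\left(-5\right) 1 \right)} + T\right)^{2} = \left(\left(-3\right) \left(-4\right) + \frac{16}{23}\right)^{2} = \left(12 + \frac{16}{23}\right)^{2} = \left(\frac{292}{23}\right)^{2} = \frac{85264}{529}$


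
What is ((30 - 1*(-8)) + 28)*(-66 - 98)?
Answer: -10824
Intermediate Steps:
((30 - 1*(-8)) + 28)*(-66 - 98) = ((30 + 8) + 28)*(-164) = (38 + 28)*(-164) = 66*(-164) = -10824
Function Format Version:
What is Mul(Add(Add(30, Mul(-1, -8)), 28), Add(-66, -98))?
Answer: -10824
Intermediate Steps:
Mul(Add(Add(30, Mul(-1, -8)), 28), Add(-66, -98)) = Mul(Add(Add(30, 8), 28), -164) = Mul(Add(38, 28), -164) = Mul(66, -164) = -10824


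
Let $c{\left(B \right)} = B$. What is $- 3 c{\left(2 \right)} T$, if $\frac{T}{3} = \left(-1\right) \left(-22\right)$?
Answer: $-396$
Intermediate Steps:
$T = 66$ ($T = 3 \left(\left(-1\right) \left(-22\right)\right) = 3 \cdot 22 = 66$)
$- 3 c{\left(2 \right)} T = \left(-3\right) 2 \cdot 66 = \left(-6\right) 66 = -396$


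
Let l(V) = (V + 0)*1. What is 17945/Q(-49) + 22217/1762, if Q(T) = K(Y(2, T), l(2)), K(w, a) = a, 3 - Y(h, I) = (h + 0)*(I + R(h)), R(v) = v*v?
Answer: 7915881/881 ≈ 8985.1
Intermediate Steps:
R(v) = v²
Y(h, I) = 3 - h*(I + h²) (Y(h, I) = 3 - (h + 0)*(I + h²) = 3 - h*(I + h²))
l(V) = V (l(V) = V*1 = V)
Q(T) = 2
17945/Q(-49) + 22217/1762 = 17945/2 + 22217/1762 = 7915881/881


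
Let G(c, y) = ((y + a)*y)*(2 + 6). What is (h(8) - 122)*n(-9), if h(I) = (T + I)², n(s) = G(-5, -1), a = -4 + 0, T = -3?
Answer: -3880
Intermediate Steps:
a = -4
G(c, y) = 8*y*(-4 + y) (G(c, y) = ((y - 4)*y)*(2 + 6) = ((-4 + y)*y)*8 = (y*(-4 + y))*8 = 8*y*(-4 + y))
n(s) = 40 (n(s) = 8*(-1)*(-4 - 1) = 8*(-1)*(-5) = 40)
h(I) = (-3 + I)²
(h(8) - 122)*n(-9) = ((-3 + 8)² - 122)*40 = (5² - 122)*40 = (25 - 122)*40 = -97*40 = -3880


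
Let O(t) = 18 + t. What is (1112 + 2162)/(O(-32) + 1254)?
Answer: 1637/620 ≈ 2.6403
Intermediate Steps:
(1112 + 2162)/(O(-32) + 1254) = (1112 + 2162)/((18 - 32) + 1254) = 3274/(-14 + 1254) = 3274/1240 = 3274*(1/1240) = 1637/620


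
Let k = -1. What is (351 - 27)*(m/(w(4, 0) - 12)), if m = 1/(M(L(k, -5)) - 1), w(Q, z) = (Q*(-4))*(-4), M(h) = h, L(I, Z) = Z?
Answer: -27/26 ≈ -1.0385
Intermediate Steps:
w(Q, z) = 16*Q (w(Q, z) = -4*Q*(-4) = 16*Q)
m = -1/6 (m = 1/(-5 - 1) = 1/(-6) = -1/6 ≈ -0.16667)
(351 - 27)*(m/(w(4, 0) - 12)) = (351 - 27)*(-1/6/(16*4 - 12)) = 324*(-1/6/(64 - 12)) = 324*(-1/6/52) = 324*((1/52)*(-1/6)) = 324*(-1/312) = -27/26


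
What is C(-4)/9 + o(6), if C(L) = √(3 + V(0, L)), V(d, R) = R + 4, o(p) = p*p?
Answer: 36 + √3/9 ≈ 36.192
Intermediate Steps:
o(p) = p²
V(d, R) = 4 + R
C(L) = √(7 + L) (C(L) = √(3 + (4 + L)) = √(7 + L))
C(-4)/9 + o(6) = √(7 - 4)/9 + 6² = √3*(⅑) + 36 = √3/9 + 36 = 36 + √3/9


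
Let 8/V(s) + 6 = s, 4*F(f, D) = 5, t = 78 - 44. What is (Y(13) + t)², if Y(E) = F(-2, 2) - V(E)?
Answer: 912025/784 ≈ 1163.3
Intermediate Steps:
t = 34
F(f, D) = 5/4 (F(f, D) = (¼)*5 = 5/4)
V(s) = 8/(-6 + s)
Y(E) = 5/4 - 8/(-6 + E)
(Y(13) + t)² = ((-62 + 5*13)/(4*(-6 + 13)) + 34)² = ((¼)*(-62 + 65)/7 + 34)² = ((¼)*(⅐)*3 + 34)² = (3/28 + 34)² = (955/28)² = 912025/784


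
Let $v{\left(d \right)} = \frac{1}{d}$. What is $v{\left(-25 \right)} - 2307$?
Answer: $- \frac{57676}{25} \approx -2307.0$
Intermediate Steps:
$v{\left(-25 \right)} - 2307 = \frac{1}{-25} - 2307 = - \frac{1}{25} - 2307 = - \frac{57676}{25}$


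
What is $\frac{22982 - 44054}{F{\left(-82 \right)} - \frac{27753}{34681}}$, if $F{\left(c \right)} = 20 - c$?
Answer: $- \frac{243599344}{1169903} \approx -208.22$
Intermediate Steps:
$\frac{22982 - 44054}{F{\left(-82 \right)} - \frac{27753}{34681}} = \frac{22982 - 44054}{\left(20 - -82\right) - \frac{27753}{34681}} = - \frac{21072}{\left(20 + 82\right) - \frac{27753}{34681}} = - \frac{21072}{102 - \frac{27753}{34681}} = - \frac{21072}{\frac{3509709}{34681}} = \left(-21072\right) \frac{34681}{3509709} = - \frac{243599344}{1169903}$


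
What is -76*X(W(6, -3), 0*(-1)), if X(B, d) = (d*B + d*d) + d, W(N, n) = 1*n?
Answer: 0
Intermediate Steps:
W(N, n) = n
X(B, d) = d + d² + B*d (X(B, d) = (B*d + d²) + d = (d² + B*d) + d = d + d² + B*d)
-76*X(W(6, -3), 0*(-1)) = -76*0*(-1)*(1 - 3 + 0*(-1)) = -0*(1 - 3 + 0) = -0*(-2) = -76*0 = 0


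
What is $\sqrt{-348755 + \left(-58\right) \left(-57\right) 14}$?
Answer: $i \sqrt{302471} \approx 549.97 i$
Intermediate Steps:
$\sqrt{-348755 + \left(-58\right) \left(-57\right) 14} = \sqrt{-348755 + 3306 \cdot 14} = \sqrt{-348755 + 46284} = \sqrt{-302471} = i \sqrt{302471}$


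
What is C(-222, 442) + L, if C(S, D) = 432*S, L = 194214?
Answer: 98310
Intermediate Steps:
C(-222, 442) + L = 432*(-222) + 194214 = -95904 + 194214 = 98310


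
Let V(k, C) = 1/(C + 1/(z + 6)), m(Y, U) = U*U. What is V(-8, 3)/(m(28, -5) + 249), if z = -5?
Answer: 1/1096 ≈ 0.00091241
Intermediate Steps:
m(Y, U) = U²
V(k, C) = 1/(1 + C) (V(k, C) = 1/(C + 1/(-5 + 6)) = 1/(C + 1/1) = 1/(C + 1) = 1/(1 + C))
V(-8, 3)/(m(28, -5) + 249) = 1/(((-5)² + 249)*(1 + 3)) = 1/((25 + 249)*4) = (¼)/274 = (1/274)*(¼) = 1/1096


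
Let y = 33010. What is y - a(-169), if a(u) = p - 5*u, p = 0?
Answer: 32165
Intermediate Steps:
a(u) = -5*u (a(u) = 0 - 5*u = -5*u)
y - a(-169) = 33010 - (-5)*(-169) = 33010 - 1*845 = 33010 - 845 = 32165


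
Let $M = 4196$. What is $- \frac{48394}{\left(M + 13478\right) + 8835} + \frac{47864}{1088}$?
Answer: $\frac{152021763}{3605224} \approx 42.167$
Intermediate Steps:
$- \frac{48394}{\left(M + 13478\right) + 8835} + \frac{47864}{1088} = - \frac{48394}{\left(4196 + 13478\right) + 8835} + \frac{47864}{1088} = - \frac{48394}{17674 + 8835} + 47864 \cdot \frac{1}{1088} = - \frac{48394}{26509} + \frac{5983}{136} = \frac{152021763}{3605224}$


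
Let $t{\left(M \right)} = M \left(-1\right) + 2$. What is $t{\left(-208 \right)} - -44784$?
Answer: $44994$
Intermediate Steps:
$t{\left(M \right)} = 2 - M$ ($t{\left(M \right)} = - M + 2 = 2 - M$)
$t{\left(-208 \right)} - -44784 = \left(2 - -208\right) - -44784 = \left(2 + 208\right) + 44784 = 210 + 44784 = 44994$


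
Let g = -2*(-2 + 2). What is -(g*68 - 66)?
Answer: 66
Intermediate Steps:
g = 0 (g = -2*0 = 0)
-(g*68 - 66) = -(0*68 - 66) = -(0 - 66) = -1*(-66) = 66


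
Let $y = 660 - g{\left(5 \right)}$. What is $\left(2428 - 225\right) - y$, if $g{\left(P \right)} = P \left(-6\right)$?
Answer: $1513$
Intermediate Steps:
$g{\left(P \right)} = - 6 P$
$y = 690$ ($y = 660 - \left(-6\right) 5 = 660 - -30 = 660 + 30 = 690$)
$\left(2428 - 225\right) - y = \left(2428 - 225\right) - 690 = 2203 - 690 = 1513$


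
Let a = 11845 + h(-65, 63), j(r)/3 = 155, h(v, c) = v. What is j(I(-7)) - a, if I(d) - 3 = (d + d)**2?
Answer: -11315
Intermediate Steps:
I(d) = 3 + 4*d**2 (I(d) = 3 + (d + d)**2 = 3 + (2*d)**2 = 3 + 4*d**2)
j(r) = 465 (j(r) = 3*155 = 465)
a = 11780 (a = 11845 - 65 = 11780)
j(I(-7)) - a = 465 - 1*11780 = 465 - 11780 = -11315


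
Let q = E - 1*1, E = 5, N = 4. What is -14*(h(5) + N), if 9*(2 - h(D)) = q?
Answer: -700/9 ≈ -77.778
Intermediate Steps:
q = 4 (q = 5 - 1*1 = 5 - 1 = 4)
h(D) = 14/9 (h(D) = 2 - 1/9*4 = 2 - 4/9 = 14/9)
-14*(h(5) + N) = -14*(14/9 + 4) = -14*50/9 = -700/9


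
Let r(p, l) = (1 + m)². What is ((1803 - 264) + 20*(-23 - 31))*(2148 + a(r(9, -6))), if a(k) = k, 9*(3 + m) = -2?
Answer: 2964596/3 ≈ 9.8820e+5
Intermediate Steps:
m = -29/9 (m = -3 + (⅑)*(-2) = -3 - 2/9 = -29/9 ≈ -3.2222)
r(p, l) = 400/81 (r(p, l) = (1 - 29/9)² = (-20/9)² = 400/81)
((1803 - 264) + 20*(-23 - 31))*(2148 + a(r(9, -6))) = ((1803 - 264) + 20*(-23 - 31))*(2148 + 400/81) = (1539 + 20*(-54))*(174388/81) = (1539 - 1080)*(174388/81) = 459*(174388/81) = 2964596/3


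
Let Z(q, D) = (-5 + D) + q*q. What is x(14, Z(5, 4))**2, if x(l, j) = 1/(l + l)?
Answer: 1/784 ≈ 0.0012755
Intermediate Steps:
Z(q, D) = -5 + D + q**2 (Z(q, D) = (-5 + D) + q**2 = -5 + D + q**2)
x(l, j) = 1/(2*l)
x(14, Z(5, 4))**2 = ((1/2)/14)**2 = ((1/2)*(1/14))**2 = (1/28)**2 = 1/784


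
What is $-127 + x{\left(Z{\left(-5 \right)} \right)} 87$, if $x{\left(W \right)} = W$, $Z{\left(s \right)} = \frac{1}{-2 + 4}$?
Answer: $- \frac{167}{2} \approx -83.5$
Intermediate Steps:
$Z{\left(s \right)} = \frac{1}{2}$
$-127 + x{\left(Z{\left(-5 \right)} \right)} 87 = -127 + \frac{1}{2} \cdot 87 = -127 + \frac{87}{2} = - \frac{167}{2}$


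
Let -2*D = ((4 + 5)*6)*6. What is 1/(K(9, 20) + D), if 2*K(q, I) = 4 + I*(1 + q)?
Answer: -1/60 ≈ -0.016667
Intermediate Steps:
K(q, I) = 2 + I*(1 + q)/2 (K(q, I) = (4 + I*(1 + q))/2 = 2 + I*(1 + q)/2)
D = -162 (D = -(4 + 5)*6*6/2 = -9*6*6/2 = -27*6 = -½*324 = -162)
1/(K(9, 20) + D) = 1/((2 + (½)*20 + (½)*20*9) - 162) = 1/((2 + 10 + 90) - 162) = 1/(102 - 162) = 1/(-60) = -1/60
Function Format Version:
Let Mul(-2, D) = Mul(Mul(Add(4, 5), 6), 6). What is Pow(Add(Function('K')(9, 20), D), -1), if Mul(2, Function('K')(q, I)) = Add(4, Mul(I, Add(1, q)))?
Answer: Rational(-1, 60) ≈ -0.016667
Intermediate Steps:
Function('K')(q, I) = Add(2, Mul(Rational(1, 2), I, Add(1, q))) (Function('K')(q, I) = Mul(Rational(1, 2), Add(4, Mul(I, Add(1, q)))) = Add(2, Mul(Rational(1, 2), I, Add(1, q))))
D = -162 (D = Mul(Rational(-1, 2), Mul(Mul(Add(4, 5), 6), 6)) = Mul(Rational(-1, 2), Mul(Mul(9, 6), 6)) = Mul(Rational(-1, 2), Mul(54, 6)) = Mul(Rational(-1, 2), 324) = -162)
Pow(Add(Function('K')(9, 20), D), -1) = Pow(Add(Add(2, Mul(Rational(1, 2), 20), Mul(Rational(1, 2), 20, 9)), -162), -1) = Pow(Add(Add(2, 10, 90), -162), -1) = Pow(Add(102, -162), -1) = Pow(-60, -1) = Rational(-1, 60)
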